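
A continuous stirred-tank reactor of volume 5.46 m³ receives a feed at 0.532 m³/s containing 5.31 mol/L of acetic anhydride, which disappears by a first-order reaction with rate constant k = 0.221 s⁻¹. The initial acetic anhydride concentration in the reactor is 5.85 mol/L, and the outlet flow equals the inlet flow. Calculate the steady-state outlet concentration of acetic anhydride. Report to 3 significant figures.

1.62 mol/L

Accumulation = in − out − consumed: V dC/dt = Q C_in − Q C − k V C.
Steady state (dC/dt = 0): C_ss = Q C_in/(Q + kV) = C_in/(1 + kV/Q).
C_ss = 0.532·5.31/(0.532 + 0.221·5.46) = 2.8249/1.7387 = 1.6248 mol/L.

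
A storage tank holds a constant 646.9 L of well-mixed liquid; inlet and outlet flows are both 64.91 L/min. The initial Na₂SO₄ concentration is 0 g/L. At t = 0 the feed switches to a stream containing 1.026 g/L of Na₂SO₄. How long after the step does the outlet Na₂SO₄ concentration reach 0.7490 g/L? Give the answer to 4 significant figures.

Accumulation = in − out for the solute gives V dC/dt = Q(C_in − C), so τ = V/Q = 9.96611 min.
C(t) = C_in + (C₀ − C_in) e^(−t/τ). Set C = 0.7490 and solve for t:
e^(−t/τ) = (C − C_in)/(C₀ − C_in) = (0.7490 − 1.026)/(0 − 1.026) = 0.269981
t = −τ ln(…) = 9.96611 × 1.30941 = 13.0497 min.

13.05 min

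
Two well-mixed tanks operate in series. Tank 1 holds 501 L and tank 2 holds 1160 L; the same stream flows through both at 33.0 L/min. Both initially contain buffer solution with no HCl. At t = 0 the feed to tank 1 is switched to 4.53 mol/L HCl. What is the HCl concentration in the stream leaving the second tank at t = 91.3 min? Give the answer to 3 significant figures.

3.94 mol/L

Species balance on tank i: dCᵢ/dt = (Cᵢ₋₁ − Cᵢ)/τᵢ with τᵢ = Vᵢ/Q.
τ₁ = 501/33.0 = 15.182 min; τ₂ = 1160/33.0 = 35.152 min.
Solving the cascade with C₁(0)=C₂(0)=0 gives C₂(t) = C_in[1 − (τ₁ e^(−t/τ₁) − τ₂ e^(−t/τ₂))/(τ₁ − τ₂)].
At t = 91.3: e^(−t/τ₁) = 0.0024448, e^(−t/τ₂) = 0.074472.
C₂ = 4.53·[1 − (15.182·0.0024448 − 35.152·0.074472)/(-19.970)] = 4.53·0.87077 = 3.9446 mol/L.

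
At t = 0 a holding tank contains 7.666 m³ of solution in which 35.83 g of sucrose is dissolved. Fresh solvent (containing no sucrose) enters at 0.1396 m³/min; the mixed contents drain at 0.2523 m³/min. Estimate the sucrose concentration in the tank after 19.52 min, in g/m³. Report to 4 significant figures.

3.074 g/m³

Total volume: dV/dt = Q_in − Q_out = -0.112700 m³/min, so V(t) = 7.666 − 0.112700 t and V(19.52) = 5.46610 m³.
No sucrose enters, so dm/dt = −Q_out · (m/V).
Separate: dm/m = −Q_out dt/V(t) ⇒ ln(m/m₀) = −(Q_out/(Q_in−Q_out)) ln(V/V₀).
m = m₀ (V₀/V)^(Q_out/(Q_in−Q_out)) = 35.83 × (7.666/5.46610)^(-2.23869) = 16.8036 g.
C = m/V = 16.8036/5.46610 = 3.07415 g/m³.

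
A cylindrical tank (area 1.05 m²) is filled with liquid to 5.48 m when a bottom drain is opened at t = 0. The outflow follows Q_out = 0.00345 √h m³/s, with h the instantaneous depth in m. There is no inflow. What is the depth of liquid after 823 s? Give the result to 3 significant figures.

Mass balance (ρ constant): A dh/dt = −0.00345 √h.
This is separable: 2 d(√h)/dt = −0.00345/A, so √h = √h₀ − (0.00345/(2A)) t.
√h = √5.48 − 0.00345·823/(2·1.05) = 2.3409 − 1.3521 = 0.98887.
h = 0.98887² = 0.97786 m.

0.978 m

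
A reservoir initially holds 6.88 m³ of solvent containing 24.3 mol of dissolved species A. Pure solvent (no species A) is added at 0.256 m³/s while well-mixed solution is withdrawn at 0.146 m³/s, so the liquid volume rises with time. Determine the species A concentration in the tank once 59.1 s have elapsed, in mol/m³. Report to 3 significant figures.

0.751 mol/m³

Total volume: dV/dt = Q_in − Q_out = 0.11000 m³/s, so V(t) = 6.88 + 0.11000 t and V(59.1) = 13.381 m³.
Solute balance: dm/dt = 0 − Q_out C = −Q_out m/V(t).
dm/m = −Q_out dt/(V₀ + 0.11000 t); integrating gives ln(m/m₀) = −(Q_out/(Q_in−Q_out)) ln(V/V₀).
m = m₀ (V₀/V)^(Q_out/(Q_in−Q_out)) = 24.3 × (6.88/13.381)^(1.3273) = 10.050 mol.
C = m/V = 10.050/13.381 = 0.75105 mol/m³.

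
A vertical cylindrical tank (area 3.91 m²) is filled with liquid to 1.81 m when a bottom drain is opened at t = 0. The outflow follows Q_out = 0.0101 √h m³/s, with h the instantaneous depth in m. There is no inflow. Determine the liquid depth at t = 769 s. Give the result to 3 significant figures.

A dh/dt = −Q_out = −0.0101 √h.
∫ h^(−1/2) dh = −(0.0101/A) ∫ dt, giving 2√h = 2√h₀ − (0.0101/A) t.
√h = √1.81 − 0.0101·769/(2·3.91) = 1.3454 − 0.99321 = 0.35215.
h = 0.35215² = 0.12401 m.

0.124 m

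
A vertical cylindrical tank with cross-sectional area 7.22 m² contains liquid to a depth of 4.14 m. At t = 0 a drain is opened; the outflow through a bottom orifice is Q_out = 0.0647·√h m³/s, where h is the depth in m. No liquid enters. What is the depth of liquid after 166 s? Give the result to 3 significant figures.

Unsteady balance on liquid volume: A dh/dt = −0.0647 √h.
This is separable: 2 d(√h)/dt = −0.0647/A, so √h = √h₀ − (0.0647/(2A)) t.
√h = √4.14 − 0.0647·166/(2·7.22) = 2.0347 − 0.74378 = 1.2909.
h = 1.2909² = 1.6665 m.

1.67 m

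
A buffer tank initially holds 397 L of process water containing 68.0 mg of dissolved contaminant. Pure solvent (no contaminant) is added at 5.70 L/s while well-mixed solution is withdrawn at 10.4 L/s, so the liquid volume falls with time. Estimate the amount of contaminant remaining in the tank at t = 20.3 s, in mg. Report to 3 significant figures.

37.0 mg

Total volume: dV/dt = Q_in − Q_out = -4.7000 L/s, so V(t) = 397 − 4.7000 t and V(20.3) = 301.59 L.
No contaminant enters, so dm/dt = −Q_out · (m/V).
dm/m = −Q_out dt/(V₀ − 4.7000 t); integrating gives ln(m/m₀) = −(Q_out/(Q_in−Q_out)) ln(V/V₀).
m = m₀ (V₀/V)^(Q_out/(Q_in−Q_out)) = 68.0 × (397/301.59)^(-2.2128) = 37.014 mg.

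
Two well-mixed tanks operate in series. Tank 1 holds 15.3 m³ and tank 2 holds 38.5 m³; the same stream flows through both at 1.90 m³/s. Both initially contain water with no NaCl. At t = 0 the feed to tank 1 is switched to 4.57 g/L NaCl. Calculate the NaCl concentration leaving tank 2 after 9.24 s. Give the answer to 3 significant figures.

0.720 g/L

Species balance on tank i: dCᵢ/dt = (Cᵢ₋₁ − Cᵢ)/τᵢ with τᵢ = Vᵢ/Q.
τ₁ = 15.3/1.90 = 8.0526 s; τ₂ = 38.5/1.90 = 20.263 s.
Solving the cascade with C₁(0)=C₂(0)=0 gives C₂(t) = C_in[1 − (τ₁ e^(−t/τ₁) − τ₂ e^(−t/τ₂))/(τ₁ − τ₂)].
At t = 9.24: e^(−t/τ₁) = 0.31744, e^(−t/τ₂) = 0.63381.
C₂ = 4.57·[1 − (8.0526·0.31744 − 20.263·0.63381)/(-12.211)] = 4.57·0.15755 = 0.71999 g/L.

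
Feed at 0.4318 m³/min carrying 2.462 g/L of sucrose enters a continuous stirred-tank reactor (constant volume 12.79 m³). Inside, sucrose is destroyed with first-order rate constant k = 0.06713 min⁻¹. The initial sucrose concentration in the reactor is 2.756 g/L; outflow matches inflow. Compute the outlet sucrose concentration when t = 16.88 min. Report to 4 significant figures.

1.176 g/L

Accumulation = in − out − consumed: V dC/dt = Q C_in − Q C − k V C.
dC/dt = (Q/V) C_in − (Q/V + k) C; effective rate a = Q/V + k = 0.0337608 + 0.06713 = 0.100891 min⁻¹.
C_ss = Q C_in/(Q + kV) = 0.823851 g/L; C(t) = C_ss + (C₀ − C_ss) e^(−a t).
C(16.88) = 0.823851 + (1.93215)·e^(−0.100891·16.88) = 0.823851 + (1.93215)·0.182130 = 1.17575 g/L.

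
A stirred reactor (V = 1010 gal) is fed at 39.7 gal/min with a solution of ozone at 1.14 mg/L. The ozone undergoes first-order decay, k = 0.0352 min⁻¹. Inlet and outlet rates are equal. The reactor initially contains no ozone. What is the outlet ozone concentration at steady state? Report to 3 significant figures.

0.601 mg/L

Accumulation = in − out − consumed: V dC/dt = Q C_in − Q C − k V C.
Steady state (dC/dt = 0): C_ss = Q C_in/(Q + kV) = C_in/(1 + kV/Q).
C_ss = 39.7·1.14/(39.7 + 0.0352·1010) = 45.258/75.252 = 0.60142 mg/L.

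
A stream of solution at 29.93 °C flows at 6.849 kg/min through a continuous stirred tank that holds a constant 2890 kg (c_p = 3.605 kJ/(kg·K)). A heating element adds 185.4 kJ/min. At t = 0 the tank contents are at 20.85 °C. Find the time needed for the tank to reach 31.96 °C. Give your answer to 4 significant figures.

Heat balance on the well-mixed liquid: M c_p dT/dt = ṁ c_p (T_in − T) + 185.4.
τ = M/ṁ = 421.959 min; T_ss = T_in + Q̇/(ṁ c_p) = 37.4389 °C.
T(t) = T_ss + (T₀ − T_ss) e^(−t/τ). Set T = 31.96:
e^(−t/τ) = (31.96 − 37.4389)/(20.85 − 37.4389) = 0.330276
t = −421.959 · ln(0.330276) = 467.458 min.

467.5 min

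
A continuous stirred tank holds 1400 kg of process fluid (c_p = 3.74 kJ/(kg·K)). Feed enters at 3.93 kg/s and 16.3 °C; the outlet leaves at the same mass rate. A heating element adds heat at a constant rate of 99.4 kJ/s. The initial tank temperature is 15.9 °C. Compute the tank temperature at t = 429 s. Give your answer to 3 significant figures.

M c_p dT/dt = ṁ c_p (T_in − T) + Q̇.
Rearrange: dT/dt = (T_ss − T)/τ with τ = M/ṁ = 356.23 s and T_ss = T_in + Q̇/(ṁ c_p) = 23.063 °C.
Solution: T(t) = T_ss + (T₀ − T_ss) e^(−t/τ).
T(429) = 23.063 + (-7.1627)·e^(−429/356.23) = 23.063 + (-7.1627)·0.29991 = 20.915 °C.

20.9 °C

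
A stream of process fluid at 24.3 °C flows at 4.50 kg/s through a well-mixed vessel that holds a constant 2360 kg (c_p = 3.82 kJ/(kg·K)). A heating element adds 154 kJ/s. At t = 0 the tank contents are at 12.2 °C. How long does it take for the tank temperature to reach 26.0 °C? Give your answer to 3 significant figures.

Unsteady energy balance on the tank contents: M c_p dT/dt = ṁ c_p (T_in − T) + 154.
τ = M/ṁ = 524.44 s; T_ss = T_in + Q̇/(ṁ c_p) = 33.259 °C.
T(t) = T_ss + (T₀ − T_ss) e^(−t/τ). Set T = 26.0:
e^(−t/τ) = (26.0 − 33.259)/(12.2 − 33.259) = 0.34469
t = −524.44 · ln(0.34469) = 558.59 s.

559 s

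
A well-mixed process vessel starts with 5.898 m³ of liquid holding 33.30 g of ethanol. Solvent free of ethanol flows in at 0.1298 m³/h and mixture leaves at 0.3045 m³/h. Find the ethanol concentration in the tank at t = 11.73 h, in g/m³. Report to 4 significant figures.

4.112 g/m³

Let m(t) be the amount of ethanol. Volume: V(t) = V₀ + (Q_in − Q_out) t = 5.898 − 0.174700 t; V(11.73) = 3.84877 m³.
Solute balance: dm/dt = 0 − Q_out C = −Q_out m/V(t).
dm/m = −Q_out dt/(V₀ − 0.174700 t); integrating gives ln(m/m₀) = −(Q_out/(Q_in−Q_out)) ln(V/V₀).
m = m₀ (V₀/V)^(Q_out/(Q_in−Q_out)) = 33.30 × (5.898/3.84877)^(-1.74299) = 15.8243 g.
C = m/V = 15.8243/3.84877 = 4.11152 g/m³.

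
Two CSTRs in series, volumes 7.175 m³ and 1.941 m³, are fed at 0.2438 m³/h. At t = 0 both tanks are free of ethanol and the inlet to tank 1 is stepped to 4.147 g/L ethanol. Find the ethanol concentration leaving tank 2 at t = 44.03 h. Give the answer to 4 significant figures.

Species balance on tank i: dCᵢ/dt = (Cᵢ₋₁ − Cᵢ)/τᵢ with τᵢ = Vᵢ/Q.
τ₁ = 7.175/0.2438 = 29.4299 h; τ₂ = 1.941/0.2438 = 7.96144 h.
Solving the cascade with C₁(0)=C₂(0)=0 gives C₂(t) = C_in[1 − (τ₁ e^(−t/τ₁) − τ₂ e^(−t/τ₂))/(τ₁ − τ₂)].
At t = 44.03: e^(−t/τ₁) = 0.224002, e^(−t/τ₂) = 0.00396439.
C₂ = 4.147·[1 − (29.4299·0.224002 − 7.96144·0.00396439)/(21.4684)] = 4.147·0.694398 = 2.87967 g/L.

2.880 g/L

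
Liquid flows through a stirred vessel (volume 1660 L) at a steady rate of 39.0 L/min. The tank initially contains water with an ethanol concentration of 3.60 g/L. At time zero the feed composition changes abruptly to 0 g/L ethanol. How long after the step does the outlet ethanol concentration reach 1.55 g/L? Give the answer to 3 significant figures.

Species balance: V dC/dt = Q(C_in − C) ⇒ τ = V/Q = 42.564 min.
C(t) = C_in + (C₀ − C_in) e^(−t/τ). Set C = 1.55 and solve for t:
e^(−t/τ) = (C − C_in)/(C₀ − C_in) = (1.55 − 0)/(3.60 − 0) = 0.43056
t = −τ ln(…) = 42.564 × 0.84268 = 35.868 min.

35.9 min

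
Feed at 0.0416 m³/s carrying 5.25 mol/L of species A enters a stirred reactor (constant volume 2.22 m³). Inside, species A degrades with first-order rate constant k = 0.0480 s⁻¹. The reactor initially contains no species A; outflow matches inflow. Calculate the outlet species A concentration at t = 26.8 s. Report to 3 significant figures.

Accumulation = in − out − consumed: V dC/dt = Q C_in − Q C − k V C.
dC/dt = (Q/V) C_in − (Q/V + k) C; effective rate a = Q/V + k = 0.018739 + 0.0480 = 0.066739 s⁻¹.
C_ss = Q C_in/(Q + kV) = 1.4741 mol/L; C(t) = C_ss + (C₀ − C_ss) e^(−a t).
C(26.8) = 1.4741 + (-1.4741)·e^(−0.066739·26.8) = 1.4741 + (-1.4741)·0.16719 = 1.2276 mol/L.

1.23 mol/L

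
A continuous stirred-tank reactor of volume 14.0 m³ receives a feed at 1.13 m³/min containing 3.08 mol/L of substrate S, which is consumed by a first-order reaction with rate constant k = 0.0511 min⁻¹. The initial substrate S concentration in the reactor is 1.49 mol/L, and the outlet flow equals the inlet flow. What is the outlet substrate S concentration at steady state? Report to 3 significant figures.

Accumulation = in − out − consumed: V dC/dt = Q C_in − Q C − k V C.
At steady state: 0 = Q C_in − (Q + kV) C_ss, so C_ss = Q C_in/(Q + kV).
C_ss = 1.13·3.08/(1.13 + 0.0511·14.0) = 3.4804/1.8454 = 1.8860 mol/L.

1.89 mol/L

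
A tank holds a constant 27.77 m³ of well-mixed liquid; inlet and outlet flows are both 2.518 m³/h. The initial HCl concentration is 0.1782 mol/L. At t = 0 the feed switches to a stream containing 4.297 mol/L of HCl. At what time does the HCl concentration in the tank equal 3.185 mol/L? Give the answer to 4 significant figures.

Species balance: V dC/dt = Q(C_in − C) ⇒ τ = V/Q = 11.0286 h.
C(t) = C_in + (C₀ − C_in) e^(−t/τ). Set C = 3.185 and solve for t:
e^(−t/τ) = (C − C_in)/(C₀ − C_in) = (3.185 − 4.297)/(0.1782 − 4.297) = 0.269982
t = −τ ln(…) = 11.0286 × 1.30940 = 14.4409 h.

14.44 h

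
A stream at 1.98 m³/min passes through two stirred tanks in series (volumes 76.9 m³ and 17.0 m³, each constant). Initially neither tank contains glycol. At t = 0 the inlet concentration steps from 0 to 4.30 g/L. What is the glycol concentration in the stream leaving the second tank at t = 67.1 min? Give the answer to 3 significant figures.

Time constants: τᵢ = Vᵢ/Q for each well-mixed tank.
τ₁ = 76.9/1.98 = 38.838 min; τ₂ = 17.0/1.98 = 8.5859 min.
Tank 1: C₁ = C_in(1 − e^(−t/τ₁)). Tank 2 (τ₁ ≠ τ₂): C₂ = C_in[1 − (τ₁ e^(−t/τ₁) − τ₂ e^(−t/τ₂))/(τ₁ − τ₂)].
At t = 67.1: e^(−t/τ₁) = 0.17770, e^(−t/τ₂) = 0.00040356.
C₂ = 4.30·[1 − (38.838·0.17770 − 8.5859·0.00040356)/(30.253)] = 4.30·0.77199 = 3.3195 g/L.

3.32 g/L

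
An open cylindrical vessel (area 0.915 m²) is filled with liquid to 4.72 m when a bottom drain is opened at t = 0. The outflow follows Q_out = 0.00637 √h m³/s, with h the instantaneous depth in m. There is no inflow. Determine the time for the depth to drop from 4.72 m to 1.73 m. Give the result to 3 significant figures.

246 s

Accumulation of liquid (constant cross-section A): A dh/dt = −0.00637 √h.
∫ h^(−1/2) dh = −(0.00637/A) ∫ dt, giving 2√h = 2√h₀ − (0.00637/A) t.
t = 2A(√h₀ − √h)/0.00637 = 2·0.915·(√4.72 − √1.73)/0.00637
  = 1.8300 × (2.1726 − 1.3153) / 0.00637 = 246.28 s.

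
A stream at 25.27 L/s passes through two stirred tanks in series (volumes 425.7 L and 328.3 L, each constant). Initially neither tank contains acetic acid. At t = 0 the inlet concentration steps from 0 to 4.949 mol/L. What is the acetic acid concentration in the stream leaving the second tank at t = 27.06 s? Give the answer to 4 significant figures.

2.687 mol/L

Species balance on tank i: dCᵢ/dt = (Cᵢ₋₁ − Cᵢ)/τᵢ with τᵢ = Vᵢ/Q.
τ₁ = 425.7/25.27 = 16.8461 s; τ₂ = 328.3/25.27 = 12.9917 s.
Solving the cascade with C₁(0)=C₂(0)=0 gives C₂(t) = C_in[1 − (τ₁ e^(−t/τ₁) − τ₂ e^(−t/τ₂))/(τ₁ − τ₂)].
At t = 27.06: e^(−t/τ₁) = 0.200627, e^(−t/τ₂) = 0.124572.
C₂ = 4.949·[1 − (16.8461·0.200627 − 12.9917·0.124572)/(3.85437)] = 4.949·0.543022 = 2.68742 mol/L.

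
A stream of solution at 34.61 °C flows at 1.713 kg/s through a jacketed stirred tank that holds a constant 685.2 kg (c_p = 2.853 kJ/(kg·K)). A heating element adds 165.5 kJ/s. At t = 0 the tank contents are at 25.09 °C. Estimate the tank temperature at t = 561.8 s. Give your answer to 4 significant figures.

57.82 °C

M c_p dT/dt = ṁ c_p (T_in − T) + Q̇.
τ = M/ṁ = 400.000 s; T_ss = T_in + Q̇/(ṁ c_p) = 34.61 + 165.5/(1.713·2.853) = 68.4740 °C.
Integrating: T(t) = T_ss + (T₀ − T_ss) e^(−t/τ).
T(561.8) = 68.4740 + (-43.3840)·e^(−561.8/400.000) = 68.4740 + (-43.3840)·0.245490 = 57.8237 °C.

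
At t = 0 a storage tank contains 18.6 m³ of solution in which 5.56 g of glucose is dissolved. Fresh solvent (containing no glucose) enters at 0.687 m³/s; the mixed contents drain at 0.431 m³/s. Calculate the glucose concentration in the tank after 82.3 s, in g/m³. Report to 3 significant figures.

0.0392 g/m³

Total volume: dV/dt = Q_in − Q_out = 0.25600 m³/s, so V(t) = 18.6 + 0.25600 t and V(82.3) = 39.669 m³.
Species balance (pure solvent in): dm/dt = −Q_out · m/V(t).
Separate: dm/m = −Q_out dt/V(t) ⇒ ln(m/m₀) = −(Q_out/(Q_in−Q_out)) ln(V/V₀).
m = m₀ (V₀/V)^(Q_out/(Q_in−Q_out)) = 5.56 × (18.6/39.669)^(1.6836) = 1.5534 g.
C = m/V = 1.5534/39.669 = 0.039159 g/m³.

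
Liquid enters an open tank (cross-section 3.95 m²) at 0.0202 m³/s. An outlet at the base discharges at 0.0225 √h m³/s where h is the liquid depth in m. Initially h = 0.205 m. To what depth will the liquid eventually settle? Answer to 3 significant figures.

A dh/dt = Q_in − 0.0225 √h. Steady state requires inflow = outflow:
Q_in = 0.0225 √h_ss ⇒ √h_ss = 0.0202/0.0225 = 0.89778.
h_ss = 0.89778² = 0.80600 m. (Since h₀ = 0.205 m < h_ss, the level will rise toward this value.)

0.806 m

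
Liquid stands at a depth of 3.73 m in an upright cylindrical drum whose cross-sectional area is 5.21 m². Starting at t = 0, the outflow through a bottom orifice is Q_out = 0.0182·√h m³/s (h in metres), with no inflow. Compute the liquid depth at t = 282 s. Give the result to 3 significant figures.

2.07 m

Unsteady balance on liquid volume: A dh/dt = −0.0182 √h.
Separate and integrate: 2(√h − √h₀) = −(0.0182/A) t.
√h = √3.73 − 0.0182·282/(2·5.21) = 1.9313 − 0.49255 = 1.4388.
h = 1.4388² = 2.0701 m.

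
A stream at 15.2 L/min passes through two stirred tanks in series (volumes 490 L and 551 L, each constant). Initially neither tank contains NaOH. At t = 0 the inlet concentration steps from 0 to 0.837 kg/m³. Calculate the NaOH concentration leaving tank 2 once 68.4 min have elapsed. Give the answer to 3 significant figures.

0.497 kg/m³

Species balance on tank i: dCᵢ/dt = (Cᵢ₋₁ − Cᵢ)/τᵢ with τᵢ = Vᵢ/Q.
τ₁ = 490/15.2 = 32.237 min; τ₂ = 551/15.2 = 36.250 min.
Tank 1: C₁ = C_in(1 − e^(−t/τ₁)). Tank 2 (τ₁ ≠ τ₂): C₂ = C_in[1 − (τ₁ e^(−t/τ₁) − τ₂ e^(−t/τ₂))/(τ₁ − τ₂)].
At t = 68.4: e^(−t/τ₁) = 0.11982, e^(−t/τ₂) = 0.15154.
C₂ = 0.837·[1 − (32.237·0.11982 − 36.250·0.15154)/(-4.0132)] = 0.837·0.59362 = 0.49686 kg/m³.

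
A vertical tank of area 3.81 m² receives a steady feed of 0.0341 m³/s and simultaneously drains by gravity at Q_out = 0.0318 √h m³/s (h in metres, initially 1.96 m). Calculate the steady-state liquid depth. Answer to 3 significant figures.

Level balance: A dh/dt = 0.0341 − 0.0318 √h. Setting dh/dt = 0:
Q_in = 0.0318 √h_ss ⇒ √h_ss = 0.0341/0.0318 = 1.0723.
h_ss = 1.0723² = 1.1499 m. (Since h₀ = 1.96 m > h_ss, the level will fall toward this value.)

1.15 m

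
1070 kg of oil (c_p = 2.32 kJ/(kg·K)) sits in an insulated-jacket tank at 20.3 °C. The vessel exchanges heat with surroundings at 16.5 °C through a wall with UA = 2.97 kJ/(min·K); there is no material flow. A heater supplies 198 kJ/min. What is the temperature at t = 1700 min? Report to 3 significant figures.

M c_p dT/dt = −UA(T − T_amb) + Q̇.
dT/dt = (T_ss − T)/τ with T_ss = T_amb + Q̇/UA = 16.5 + 198/2.97 = 83.167 °C, τ = M c_p/UA = 1070·2.32/2.97 = 835.82 min.
Solution: T(t) = T_ss + (T₀ − T_ss) e^(−t/τ).
T(1700) = 83.167 + (-62.867)·0.13082 = 74.942 °C.

74.9 °C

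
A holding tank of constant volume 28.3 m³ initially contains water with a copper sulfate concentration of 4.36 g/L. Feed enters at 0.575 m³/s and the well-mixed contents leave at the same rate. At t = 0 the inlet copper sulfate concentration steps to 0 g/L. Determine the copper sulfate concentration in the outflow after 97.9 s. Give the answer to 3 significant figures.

Unsteady species balance (constant V, well mixed): V dC/dt = Q(C_in − C).
Rewrite as dC/dt + C/τ = C_in/τ, τ = V/Q = 49.217 s.
Integrating: C(t) = C_in + (C₀ − C_in) e^(−t/τ).
C(97.9) = 0 + (4.36 − 0)·e^(−97.9/49.217) = 0 + (4.3600)·0.13681 = 0.59651 g/L.

0.597 g/L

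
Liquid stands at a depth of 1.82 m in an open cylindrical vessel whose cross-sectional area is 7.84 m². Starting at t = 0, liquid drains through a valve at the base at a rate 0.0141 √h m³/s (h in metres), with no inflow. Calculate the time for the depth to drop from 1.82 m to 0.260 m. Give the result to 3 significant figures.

933 s

A dh/dt = −Q_out = −0.0141 √h.
This is separable: 2 d(√h)/dt = −0.0141/A, so √h = √h₀ − (0.0141/(2A)) t.
t = 2A(√h₀ − √h)/0.0141 = 2·7.84·(√1.82 − √0.260)/0.0141
  = 15.680 × (1.3491 − 0.50990) / 0.0141 = 933.21 s.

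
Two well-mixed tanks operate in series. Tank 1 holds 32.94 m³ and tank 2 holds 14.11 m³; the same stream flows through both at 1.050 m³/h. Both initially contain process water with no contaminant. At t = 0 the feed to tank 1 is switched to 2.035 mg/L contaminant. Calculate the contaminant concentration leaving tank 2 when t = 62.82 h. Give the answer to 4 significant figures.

1.569 mg/L

Species balance on tank i: dCᵢ/dt = (Cᵢ₋₁ − Cᵢ)/τᵢ with τᵢ = Vᵢ/Q.
τ₁ = 32.94/1.050 = 31.3714 h; τ₂ = 14.11/1.050 = 13.4381 h.
Tank 1: C₁ = C_in(1 − e^(−t/τ₁)). Tank 2 (τ₁ ≠ τ₂): C₂ = C_in[1 − (τ₁ e^(−t/τ₁) − τ₂ e^(−t/τ₂))/(τ₁ − τ₂)].
At t = 62.82: e^(−t/τ₁) = 0.135003, e^(−t/τ₂) = 0.00932767.
C₂ = 2.035·[1 − (31.3714·0.135003 − 13.4381·0.00932767)/(17.9333)] = 2.035·0.770824 = 1.56863 mg/L.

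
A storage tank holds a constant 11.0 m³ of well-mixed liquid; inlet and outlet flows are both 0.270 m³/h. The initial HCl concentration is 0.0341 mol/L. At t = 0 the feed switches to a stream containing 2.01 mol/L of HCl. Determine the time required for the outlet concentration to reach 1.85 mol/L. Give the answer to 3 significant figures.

102 h

Species balance: V dC/dt = Q(C_in − C) ⇒ τ = V/Q = 40.741 h.
C(t) = C_in + (C₀ − C_in) e^(−t/τ). Set C = 1.85 and solve for t:
e^(−t/τ) = (C − C_in)/(C₀ − C_in) = (1.85 − 2.01)/(0.0341 − 2.01) = 0.080976
t = −τ ln(…) = 40.741 × 2.5136 = 102.41 h.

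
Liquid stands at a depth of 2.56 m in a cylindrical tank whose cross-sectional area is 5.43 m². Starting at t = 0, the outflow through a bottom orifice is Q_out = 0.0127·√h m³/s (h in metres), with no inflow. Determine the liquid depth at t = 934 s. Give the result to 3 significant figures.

With no inflow, A dh/dt = −0.0127 √h.
This is separable: 2 d(√h)/dt = −0.0127/A, so √h = √h₀ − (0.0127/(2A)) t.
√h = √2.56 − 0.0127·934/(2·5.43) = 1.6000 − 1.0922 = 0.50775.
h = 0.50775² = 0.25781 m.

0.258 m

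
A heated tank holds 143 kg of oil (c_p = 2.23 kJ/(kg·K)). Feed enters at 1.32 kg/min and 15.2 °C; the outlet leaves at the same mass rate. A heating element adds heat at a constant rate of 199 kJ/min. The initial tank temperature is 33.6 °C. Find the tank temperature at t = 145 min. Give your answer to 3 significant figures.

69.9 °C

M c_p dT/dt = ṁ c_p (T_in − T) + Q̇.
τ = M/ṁ = 108.33 min; T_ss = T_in + Q̇/(ṁ c_p) = 15.2 + 199/(1.32·2.23) = 82.804 °C.
Solution: T(t) = T_ss + (T₀ − T_ss) e^(−t/τ).
T(145) = 82.804 + (-49.204)·e^(−145/108.33) = 82.804 + (-49.204)·0.26225 = 69.901 °C.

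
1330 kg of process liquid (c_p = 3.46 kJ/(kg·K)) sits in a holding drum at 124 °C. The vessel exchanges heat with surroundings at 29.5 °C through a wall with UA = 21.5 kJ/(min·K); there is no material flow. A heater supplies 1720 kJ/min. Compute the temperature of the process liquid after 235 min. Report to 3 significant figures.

114 °C

M c_p dT/dt = −UA(T − T_amb) + Q̇.
dT/dt = (T_ss − T)/τ with T_ss = T_amb + Q̇/UA = 29.5 + 1720/21.5 = 109.50 °C, τ = M c_p/UA = 1330·3.46/21.5 = 214.04 min.
Integrating: T(t) = T_ss + (T₀ − T_ss) e^(−t/τ).
T(235) = 109.50 + (14.500)·0.33356 = 114.34 °C.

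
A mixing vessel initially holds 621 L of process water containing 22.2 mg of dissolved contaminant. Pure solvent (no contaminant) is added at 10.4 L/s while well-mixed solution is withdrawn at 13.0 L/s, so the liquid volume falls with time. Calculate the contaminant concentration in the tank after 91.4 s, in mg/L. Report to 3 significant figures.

0.00519 mg/L

Let m(t) be the amount of contaminant. Volume: V(t) = V₀ + (Q_in − Q_out) t = 621 − 2.6000 t; V(91.4) = 383.36 L.
No contaminant enters, so dm/dt = −Q_out · (m/V).
dm/m = −Q_out dt/(V₀ − 2.6000 t); integrating gives ln(m/m₀) = −(Q_out/(Q_in−Q_out)) ln(V/V₀).
m = m₀ (V₀/V)^(Q_out/(Q_in−Q_out)) = 22.2 × (621/383.36)^(-5.0000) = 1.9903 mg.
C = m/V = 1.9903/383.36 = 0.0051919 mg/L.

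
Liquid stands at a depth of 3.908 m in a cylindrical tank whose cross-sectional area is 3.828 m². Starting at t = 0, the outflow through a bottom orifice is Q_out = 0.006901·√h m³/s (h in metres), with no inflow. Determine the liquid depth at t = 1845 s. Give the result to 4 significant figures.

A dh/dt = −Q_out = −0.006901 √h.
This is separable: 2 d(√h)/dt = −0.006901/A, so √h = √h₀ − (0.006901/(2A)) t.
√h = √3.908 − 0.006901·1845/(2·3.828) = 1.97687 − 1.66305 = 0.313812.
h = 0.313812² = 0.0984778 m.

0.09848 m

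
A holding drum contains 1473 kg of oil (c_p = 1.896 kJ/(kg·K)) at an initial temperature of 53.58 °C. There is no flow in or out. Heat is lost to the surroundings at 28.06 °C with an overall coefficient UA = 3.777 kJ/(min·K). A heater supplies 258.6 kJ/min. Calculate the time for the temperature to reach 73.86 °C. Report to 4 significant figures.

472.5 min

M c_p dT/dt = −UA(T − T_amb) + Q̇.
τ = M c_p/UA = 739.425 min; T_ss = T_amb + Q̇/UA = 28.06 + 258.6/3.777 = 96.5270 °C.
T(t) = T_ss + (T₀ − T_ss)e^(−t/τ); set T = 73.86:
t = −τ ln[(T − T_ss)/(T₀ − T_ss)] = −739.425 · ln(0.527790) = 472.534 min.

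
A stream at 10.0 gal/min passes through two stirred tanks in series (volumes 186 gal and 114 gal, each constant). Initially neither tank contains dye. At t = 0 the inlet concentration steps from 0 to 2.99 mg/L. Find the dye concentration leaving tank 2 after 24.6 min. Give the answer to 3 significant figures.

1.48 mg/L

Species balance on tank i: dCᵢ/dt = (Cᵢ₋₁ − Cᵢ)/τᵢ with τᵢ = Vᵢ/Q.
τ₁ = 186/10.0 = 18.600 min; τ₂ = 114/10.0 = 11.400 min.
Tank 1: C₁ = C_in(1 − e^(−t/τ₁)). Tank 2 (τ₁ ≠ τ₂): C₂ = C_in[1 − (τ₁ e^(−t/τ₁) − τ₂ e^(−t/τ₂))/(τ₁ − τ₂)].
At t = 24.6: e^(−t/τ₁) = 0.26645, e^(−t/τ₂) = 0.11557.
C₂ = 2.99·[1 − (18.600·0.26645 − 11.400·0.11557)/(7.2000)] = 2.99·0.49466 = 1.4790 mg/L.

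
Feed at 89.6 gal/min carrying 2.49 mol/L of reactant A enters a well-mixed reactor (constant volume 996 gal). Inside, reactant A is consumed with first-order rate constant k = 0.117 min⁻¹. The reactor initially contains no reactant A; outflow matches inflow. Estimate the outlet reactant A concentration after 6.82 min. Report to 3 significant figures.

V dC/dt = Q(C_in − C) − k V C.
This is linear with rate a = Q/V + k = 0.20696 min⁻¹.
C_ss = Q C_in/(Q + kV) = 1.0823 mol/L; C(t) = C_ss + (C₀ − C_ss) e^(−a t).
C(6.82) = 1.0823 + (-1.0823)·e^(−0.20696·6.82) = 1.0823 + (-1.0823)·0.24379 = 0.81848 mol/L.

0.818 mol/L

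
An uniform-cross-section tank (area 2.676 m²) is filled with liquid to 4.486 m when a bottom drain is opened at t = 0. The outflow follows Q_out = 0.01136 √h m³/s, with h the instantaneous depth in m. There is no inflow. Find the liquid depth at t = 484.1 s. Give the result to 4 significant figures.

1.189 m

A dh/dt = −Q_out = −0.01136 √h.
∫ h^(−1/2) dh = −(0.01136/A) ∫ dt, giving 2√h = 2√h₀ − (0.01136/A) t.
√h = √4.486 − 0.01136·484.1/(2·2.676) = 2.11802 − 1.02754 = 1.09048.
h = 1.09048² = 1.18915 m.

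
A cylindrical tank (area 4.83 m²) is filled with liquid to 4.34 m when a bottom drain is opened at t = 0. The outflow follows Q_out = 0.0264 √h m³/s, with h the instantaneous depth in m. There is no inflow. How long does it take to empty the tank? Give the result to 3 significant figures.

762 s

Volume balance on the tank: A dh/dt = −0.0264 √h.
This is separable: 2 d(√h)/dt = −0.0264/A, so √h = √h₀ − (0.0264/(2A)) t.
Set h = 0: 2√h₀ = (0.0264/A) t_empty ⇒ t_empty = 2A√h₀/0.0264.
t_empty = 2·4.83·√4.34/0.0264 = 9.6600·2.0833/0.0264 = 762.29 s.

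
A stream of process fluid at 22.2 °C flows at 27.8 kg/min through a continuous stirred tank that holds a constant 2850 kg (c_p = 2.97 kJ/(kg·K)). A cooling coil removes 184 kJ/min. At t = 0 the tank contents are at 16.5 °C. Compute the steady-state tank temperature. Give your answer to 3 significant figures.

20.0 °C

M c_p dT/dt = ṁ c_p (T_in − T) − Q̇.
At steady state dT/dt = 0 ⇒ T_ss = T_in − Q̇/(ṁ c_p) = 22.2 − 184/(27.8·2.97) = 19.971 °C.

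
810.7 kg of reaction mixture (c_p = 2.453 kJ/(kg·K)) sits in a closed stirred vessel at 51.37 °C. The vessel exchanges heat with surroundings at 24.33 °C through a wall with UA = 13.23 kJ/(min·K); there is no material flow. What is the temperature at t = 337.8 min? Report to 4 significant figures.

27.19 °C

Lumped-capacitance energy balance: M c_p dT/dt = UA(T_amb − T).
dT/dt = (T_ss − T)/τ with T_ss = T_amb = 24.3300 °C, τ = M c_p/UA = 810.7·2.453/13.23 = 150.313 min.
This is linear first-order; T(t) = T_ss + (T₀ − T_ss) e^(−t/τ).
T(337.8) = 24.3300 + (27.0400)·0.105684 = 27.1877 °C.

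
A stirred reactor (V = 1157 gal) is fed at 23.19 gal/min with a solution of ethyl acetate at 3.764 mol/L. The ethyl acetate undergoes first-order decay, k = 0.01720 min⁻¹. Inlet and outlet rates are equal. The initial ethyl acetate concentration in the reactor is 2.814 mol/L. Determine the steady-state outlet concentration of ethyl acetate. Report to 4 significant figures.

V dC/dt = Q(C_in − C) − k V C.
Steady state (dC/dt = 0): C_ss = Q C_in/(Q + kV) = C_in/(1 + kV/Q).
C_ss = 23.19·3.764/(23.19 + 0.01720·1157) = 87.2872/43.0904 = 2.02568 mol/L.

2.026 mol/L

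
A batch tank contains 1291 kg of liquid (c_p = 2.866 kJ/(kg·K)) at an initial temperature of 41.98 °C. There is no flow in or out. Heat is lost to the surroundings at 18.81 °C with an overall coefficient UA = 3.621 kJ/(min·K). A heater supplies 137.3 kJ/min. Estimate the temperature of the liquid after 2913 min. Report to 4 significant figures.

M c_p dT/dt = −UA(T − T_amb) + Q̇.
dT/dt = (T_ss − T)/τ with T_ss = T_amb + Q̇/UA = 18.81 + 137.3/3.621 = 56.7277 °C, τ = M c_p/UA = 1291·2.866/3.621 = 1021.82 min.
Solution: T(t) = T_ss + (T₀ − T_ss) e^(−t/τ).
T(2913) = 56.7277 + (-14.7477)·0.0577981 = 55.8753 °C.

55.88 °C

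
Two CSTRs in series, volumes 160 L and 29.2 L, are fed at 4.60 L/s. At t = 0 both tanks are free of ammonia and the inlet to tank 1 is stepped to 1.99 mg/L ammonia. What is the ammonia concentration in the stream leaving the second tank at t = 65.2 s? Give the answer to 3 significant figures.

Time constants: τᵢ = Vᵢ/Q for each well-mixed tank.
τ₁ = 160/4.60 = 34.783 s; τ₂ = 29.2/4.60 = 6.3478 s.
Tank 1: C₁ = C_in(1 − e^(−t/τ₁)). Tank 2 (τ₁ ≠ τ₂): C₂ = C_in[1 − (τ₁ e^(−t/τ₁) − τ₂ e^(−t/τ₂))/(τ₁ − τ₂)].
At t = 65.2: e^(−t/τ₁) = 0.15343, e^(−t/τ₂) = 3.4615e-05.
C₂ = 1.99·[1 − (34.783·0.15343 − 6.3478·3.4615e-05)/(28.435)] = 1.99·0.81232 = 1.6165 mg/L.

1.62 mg/L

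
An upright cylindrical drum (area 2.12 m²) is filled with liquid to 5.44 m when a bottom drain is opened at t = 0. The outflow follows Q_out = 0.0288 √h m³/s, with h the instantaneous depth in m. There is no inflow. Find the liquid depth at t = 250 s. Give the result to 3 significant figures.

A dh/dt = −Q_out = −0.0288 √h.
∫ h^(−1/2) dh = −(0.0288/A) ∫ dt, giving 2√h = 2√h₀ − (0.0288/A) t.
√h = √5.44 − 0.0288·250/(2·2.12) = 2.3324 − 1.6981 = 0.63427.
h = 0.63427² = 0.40230 m.

0.402 m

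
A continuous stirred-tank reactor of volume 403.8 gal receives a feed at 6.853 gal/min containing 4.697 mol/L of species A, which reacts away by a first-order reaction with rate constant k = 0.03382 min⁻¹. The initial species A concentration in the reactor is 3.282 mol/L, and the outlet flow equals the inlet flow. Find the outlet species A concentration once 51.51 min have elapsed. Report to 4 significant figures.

1.695 mol/L

V dC/dt = Q(C_in − C) − k V C.
dC/dt = (Q/V) C_in − (Q/V + k) C; effective rate a = Q/V + k = 0.0169713 + 0.03382 = 0.0507913 min⁻¹.
C_ss = Q C_in/(Q + kV) = 1.56944 mol/L; C(t) = C_ss + (C₀ − C_ss) e^(−a t).
C(51.51) = 1.56944 + (1.71256)·e^(−0.0507913·51.51) = 1.56944 + (1.71256)·0.0730758 = 1.69459 mol/L.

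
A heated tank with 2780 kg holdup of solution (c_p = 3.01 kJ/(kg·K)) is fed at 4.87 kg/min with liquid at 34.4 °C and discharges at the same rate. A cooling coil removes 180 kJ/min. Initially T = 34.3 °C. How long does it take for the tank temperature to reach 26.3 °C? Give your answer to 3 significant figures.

611 min

First-law balance (no shaft work): M c_p dT/dt = ṁ c_p (T_in − T) − 180.
τ = M/ṁ = 570.84 min; T_ss = T_in − Q̇/(ṁ c_p) = 22.121 °C.
T(t) = T_ss + (T₀ − T_ss) e^(−t/τ). Set T = 26.3:
e^(−t/τ) = (26.3 − 22.121)/(34.3 − 22.121) = 0.34315
t = −570.84 · ln(0.34315) = 610.56 min.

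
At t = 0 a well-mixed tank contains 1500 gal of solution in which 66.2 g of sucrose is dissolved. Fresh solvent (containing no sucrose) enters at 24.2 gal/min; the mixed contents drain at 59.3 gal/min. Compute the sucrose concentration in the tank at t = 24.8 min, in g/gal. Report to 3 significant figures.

0.0243 g/gal

Total volume: dV/dt = Q_in − Q_out = -35.100 gal/min, so V(t) = 1500 − 35.100 t and V(24.8) = 629.52 gal.
Solute balance: dm/dt = 0 − Q_out C = −Q_out m/V(t).
Separate: dm/m = −Q_out dt/V(t) ⇒ ln(m/m₀) = −(Q_out/(Q_in−Q_out)) ln(V/V₀).
m = m₀ (V₀/V)^(Q_out/(Q_in−Q_out)) = 66.2 × (1500/629.52)^(-1.6895) = 15.268 g.
C = m/V = 15.268/629.52 = 0.024254 g/gal.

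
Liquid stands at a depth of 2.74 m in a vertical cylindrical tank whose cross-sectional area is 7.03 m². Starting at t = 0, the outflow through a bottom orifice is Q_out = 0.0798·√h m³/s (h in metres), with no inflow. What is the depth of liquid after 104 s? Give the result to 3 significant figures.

1.13 m

Accumulation of liquid (constant cross-section A): A dh/dt = −0.0798 √h.
This is separable: 2 d(√h)/dt = −0.0798/A, so √h = √h₀ − (0.0798/(2A)) t.
√h = √2.74 − 0.0798·104/(2·7.03) = 1.6553 − 0.59027 = 1.0650.
h = 1.0650² = 1.1343 m.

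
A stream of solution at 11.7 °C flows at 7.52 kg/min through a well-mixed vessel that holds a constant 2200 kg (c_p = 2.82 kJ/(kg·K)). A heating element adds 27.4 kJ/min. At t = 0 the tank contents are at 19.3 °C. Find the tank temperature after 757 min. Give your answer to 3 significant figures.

13.5 °C

Energy balance: M c_p dT/dt = ṁ c_p (T_in − T) + 27.4.
Rearrange: dT/dt = (T_ss − T)/τ with τ = M/ṁ = 292.55 min and T_ss = T_in + Q̇/(ṁ c_p) = 12.992 °C.
Solution: T(t) = T_ss + (T₀ − T_ss) e^(−t/τ).
T(757) = 12.992 + (6.3079)·e^(−757/292.55) = 12.992 + (6.3079)·0.075203 = 13.466 °C.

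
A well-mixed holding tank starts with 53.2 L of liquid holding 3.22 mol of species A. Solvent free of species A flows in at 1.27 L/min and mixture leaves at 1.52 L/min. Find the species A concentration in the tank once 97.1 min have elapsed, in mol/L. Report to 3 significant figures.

0.00274 mol/L

Let m(t) be the amount of species A. Volume: V(t) = V₀ + (Q_in − Q_out) t = 53.2 − 0.25000 t; V(97.1) = 28.925 L.
Species balance (pure solvent in): dm/dt = −Q_out · m/V(t).
dm/m = −Q_out dt/(V₀ − 0.25000 t); integrating gives ln(m/m₀) = −(Q_out/(Q_in−Q_out)) ln(V/V₀).
m = m₀ (V₀/V)^(Q_out/(Q_in−Q_out)) = 3.22 × (53.2/28.925)^(-6.0800) = 0.079224 mol.
C = m/V = 0.079224/28.925 = 0.0027389 mol/L.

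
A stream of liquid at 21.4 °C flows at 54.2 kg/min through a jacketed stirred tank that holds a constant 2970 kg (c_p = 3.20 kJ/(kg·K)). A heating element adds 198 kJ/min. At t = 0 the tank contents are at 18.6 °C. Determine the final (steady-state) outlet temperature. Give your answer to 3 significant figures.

22.5 °C

M c_p dT/dt = ṁ c_p (T_in − T) + Q̇.
At steady state dT/dt = 0 ⇒ T_ss = T_in + Q̇/(ṁ c_p) = 21.4 + 198/(54.2·3.20) = 22.542 °C.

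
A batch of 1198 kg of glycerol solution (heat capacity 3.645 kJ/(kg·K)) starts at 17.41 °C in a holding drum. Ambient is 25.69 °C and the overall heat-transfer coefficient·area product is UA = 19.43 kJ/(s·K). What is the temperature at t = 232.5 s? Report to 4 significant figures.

Lumped-capacitance energy balance: M c_p dT/dt = UA(T_amb − T).
dT/dt = (T_ss − T)/τ with T_ss = T_amb = 25.6900 °C, τ = M c_p/UA = 1198·3.645/19.43 = 224.741 s.
This is linear first-order; T(t) = T_ss + (T₀ − T_ss) e^(−t/τ).
T(232.5) = 25.6900 + (-8.28000)·0.355395 = 22.7473 °C.

22.75 °C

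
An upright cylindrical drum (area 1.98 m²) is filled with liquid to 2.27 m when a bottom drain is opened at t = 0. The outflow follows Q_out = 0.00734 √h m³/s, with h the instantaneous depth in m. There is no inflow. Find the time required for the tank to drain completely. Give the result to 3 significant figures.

With no inflow, A dh/dt = −0.00734 √h.
Separate and integrate: 2(√h − √h₀) = −(0.00734/A) t.
Set h = 0: 2√h₀ = (0.00734/A) t_empty ⇒ t_empty = 2A√h₀/0.00734.
t_empty = 2·1.98·√2.27/0.00734 = 3.9600·1.5067/0.00734 = 812.85 s.

813 s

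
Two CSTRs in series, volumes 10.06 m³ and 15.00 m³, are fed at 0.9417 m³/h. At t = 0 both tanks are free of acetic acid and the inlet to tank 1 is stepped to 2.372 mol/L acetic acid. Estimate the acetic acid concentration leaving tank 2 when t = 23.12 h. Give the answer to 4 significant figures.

Each tank obeys Vᵢ dCᵢ/dt = Q(Cᵢ₋₁ − Cᵢ), so τᵢ = Vᵢ/Q.
τ₁ = 10.06/0.9417 = 10.6828 h; τ₂ = 15.00/0.9417 = 15.9286 h.
Tank 1: C₁ = C_in(1 − e^(−t/τ₁)). Tank 2 (τ₁ ≠ τ₂): C₂ = C_in[1 − (τ₁ e^(−t/τ₁) − τ₂ e^(−t/τ₂))/(τ₁ − τ₂)].
At t = 23.12: e^(−t/τ₁) = 0.114839, e^(−t/τ₂) = 0.234225.
C₂ = 2.372·[1 − (10.6828·0.114839 − 15.9286·0.234225)/(-5.24583)] = 2.372·0.522653 = 1.23973 mol/L.

1.240 mol/L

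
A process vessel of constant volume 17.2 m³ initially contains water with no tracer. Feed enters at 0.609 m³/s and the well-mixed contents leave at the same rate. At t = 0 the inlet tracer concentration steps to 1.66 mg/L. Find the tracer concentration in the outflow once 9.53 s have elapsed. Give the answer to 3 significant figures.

0.475 mg/L

Transient balance on the dissolved component: V dC/dt = Q(C_in − C).
Time constant τ = V/Q = 17.2/0.609 = 28.243 s.
Integrating: C(t) = C_in + (C₀ − C_in) e^(−t/τ).
C(9.53) = 1.66 + (0 − 1.66)·e^(−9.53/28.243) = 1.66 + (-1.6600)·0.71360 = 0.47542 mg/L.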